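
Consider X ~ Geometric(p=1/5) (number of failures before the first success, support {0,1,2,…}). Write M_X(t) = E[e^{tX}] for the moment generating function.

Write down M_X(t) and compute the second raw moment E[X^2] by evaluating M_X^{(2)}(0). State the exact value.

E[X^2] = d^2M/dt^2 |_{t=0} = 36

M_X(t) = 1/(5*(1 - 4*e^(t)/5))
dM/dt = 4*e^(t)/(16*e^(2*t) - 40*e^(t) + 25)
d^2M/dt^2 = (-16*e^(2*t) - 20*e^(t))/(64*e^(3*t) - 240*e^(2*t) + 300*e^(t) - 125)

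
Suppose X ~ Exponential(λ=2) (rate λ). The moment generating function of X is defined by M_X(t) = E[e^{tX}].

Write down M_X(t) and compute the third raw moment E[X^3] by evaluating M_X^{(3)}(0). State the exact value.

E[X^3] = M′′′(0) = 3/4

M_X(t) = 2/(2 - t)
M′(t) = 2/(t^2 - 4*t + 4)
M′′(t) = -4/(t^3 - 6*t^2 + 12*t - 8)
M′′′(t) = 12/(t^4 - 8*t^3 + 24*t^2 - 32*t + 16)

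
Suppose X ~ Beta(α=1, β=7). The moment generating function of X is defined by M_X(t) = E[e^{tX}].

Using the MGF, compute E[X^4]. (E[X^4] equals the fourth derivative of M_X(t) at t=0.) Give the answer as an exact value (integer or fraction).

E[X^4] = M′′′′(0) = 1/330

M_X(t) = ₁F₁(1; 8; t)
M′(t) = ₁F₁(2; 9; t)/8
M′′(t) = ₁F₁(3; 10; t)/36
M′′′(t) = ₁F₁(4; 11; t)/120
M′′′′(t) = ₁F₁(5; 12; t)/330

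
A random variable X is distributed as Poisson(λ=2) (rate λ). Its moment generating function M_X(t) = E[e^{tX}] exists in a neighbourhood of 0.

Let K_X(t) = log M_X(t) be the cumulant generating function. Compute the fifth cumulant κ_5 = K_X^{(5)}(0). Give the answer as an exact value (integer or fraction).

M_X(t) = e^(2*e^(t) - 2)
K_X(t) = log M_X(t) = 2*e^(t) - 2
K′(t) = 2*e^(t)
K′′(t) = 2*e^(t)
K′′′(t) = 2*e^(t)
K′′′′(t) = 2*e^(t)
K′′′′′(t) = 2*e^(t)

κ_5 = K′′′′′(0) = 2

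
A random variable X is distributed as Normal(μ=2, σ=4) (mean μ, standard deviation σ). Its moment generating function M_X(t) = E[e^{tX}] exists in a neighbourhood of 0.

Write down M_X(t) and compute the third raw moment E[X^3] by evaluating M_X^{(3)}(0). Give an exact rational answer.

E[X^3] = D^3[M](0) = 104

M_X(t) = e^(8*t^2 + 2*t)
D^3[M](t) = 4096*t^3*e^(2*t)*e^(8*t^2) + 1536*t^2*e^(2*t)*e^(8*t^2) + 960*t*e^(2*t)*e^(8*t^2) + 104*e^(2*t)*e^(8*t^2)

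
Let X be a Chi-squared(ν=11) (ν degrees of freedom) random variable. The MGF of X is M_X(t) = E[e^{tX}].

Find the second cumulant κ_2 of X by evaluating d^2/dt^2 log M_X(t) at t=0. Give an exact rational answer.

κ_2 = K′′(0) = 22

M_X(t) = (1 - 2*t)^(-11/2)
K_X(t) = log M_X(t) = -11*log(1 - 2*t)/2
K′(t) = -11/(2*t - 1)
K′′(t) = 22/(4*t^2 - 4*t + 1)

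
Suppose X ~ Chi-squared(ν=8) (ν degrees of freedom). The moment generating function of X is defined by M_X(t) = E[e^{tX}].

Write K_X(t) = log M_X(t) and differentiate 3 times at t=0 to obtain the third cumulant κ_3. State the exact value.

κ_3 = K′′′(0) = 64

M_X(t) = (1 - 2*t)^(-4)
K_X(t) = log M_X(t) = -4*log(1 - 2*t)
K′(t) = -8/(2*t - 1)
K′′(t) = 16/(4*t^2 - 4*t + 1)
K′′′(t) = -64/(8*t^3 - 12*t^2 + 6*t - 1)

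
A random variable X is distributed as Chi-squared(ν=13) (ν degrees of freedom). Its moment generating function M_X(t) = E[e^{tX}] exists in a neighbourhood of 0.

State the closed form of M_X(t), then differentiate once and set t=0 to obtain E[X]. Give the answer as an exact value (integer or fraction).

M_X(t) = (1 - 2*t)^(-13/2)
dM/dt = -13/(128*t^7*√(1 - 2*t) - 448*t^6*√(1 - 2*t) + 672*t^5*√(1 - 2*t) - 560*t^4*√(1 - 2*t) + 280*t^3*√(1 - 2*t) - 84*t^2*√(1 - 2*t) + 14*t*√(1 - 2*t) - √(1 - 2*t))

E[X] = dM/dt |_{t=0} = 13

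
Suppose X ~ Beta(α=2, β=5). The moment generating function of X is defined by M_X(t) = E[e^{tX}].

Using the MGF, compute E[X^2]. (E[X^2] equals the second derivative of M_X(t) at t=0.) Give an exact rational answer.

E[X^2] = M′′(0) = 3/28

M_X(t) = ₁F₁(2; 7; t)
M′(t) = 2*₁F₁(3; 8; t)/7
M′′(t) = 3*₁F₁(4; 9; t)/28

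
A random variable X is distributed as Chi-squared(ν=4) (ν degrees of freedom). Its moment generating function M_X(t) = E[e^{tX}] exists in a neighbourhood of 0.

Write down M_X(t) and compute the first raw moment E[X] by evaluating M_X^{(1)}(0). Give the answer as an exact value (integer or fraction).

M_X(t) = (1 - 2*t)^(-2)
dM/dt = -4/(8*t^3 - 12*t^2 + 6*t - 1)

E[X] = dM/dt |_{t=0} = 4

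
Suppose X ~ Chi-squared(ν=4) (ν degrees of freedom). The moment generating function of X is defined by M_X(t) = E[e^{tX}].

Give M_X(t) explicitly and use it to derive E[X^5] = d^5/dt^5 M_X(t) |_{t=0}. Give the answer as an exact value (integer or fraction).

M_X(t) = (1 - 2*t)^(-2)
dM/dt = -4/(8*t^3 - 12*t^2 + 6*t - 1)
d^2M/dt^2 = 24/(16*t^4 - 32*t^3 + 24*t^2 - 8*t + 1)
d^3M/dt^3 = -192/(32*t^5 - 80*t^4 + 80*t^3 - 40*t^2 + 10*t - 1)
d^4M/dt^4 = 1920/(64*t^6 - 192*t^5 + 240*t^4 - 160*t^3 + 60*t^2 - 12*t + 1)
d^5M/dt^5 = -23040/(128*t^7 - 448*t^6 + 672*t^5 - 560*t^4 + 280*t^3 - 84*t^2 + 14*t - 1)

E[X^5] = d^5M/dt^5 |_{t=0} = 23040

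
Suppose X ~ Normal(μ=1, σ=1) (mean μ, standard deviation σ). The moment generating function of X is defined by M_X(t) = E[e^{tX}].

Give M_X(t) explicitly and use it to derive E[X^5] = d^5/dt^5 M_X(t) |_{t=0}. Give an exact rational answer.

E[X^5] = D^5[M](0) = 26

M_X(t) = e^(t^2/2 + t)
D^5[M](t) = t^5*e^(t)*e^(t^2/2) + 5*t^4*e^(t)*e^(t^2/2) + 20*t^3*e^(t)*e^(t^2/2) + 40*t^2*e^(t)*e^(t^2/2) + 50*t*e^(t)*e^(t^2/2) + 26*e^(t)*e^(t^2/2)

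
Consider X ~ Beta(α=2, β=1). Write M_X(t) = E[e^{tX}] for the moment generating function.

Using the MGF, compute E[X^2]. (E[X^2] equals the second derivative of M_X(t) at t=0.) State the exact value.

E[X^2] = M′′(0) = 1/2

M_X(t) = ₁F₁(2; 3; t)
M′(t) = 2*₁F₁(3; 4; t)/3
M′′(t) = ₁F₁(4; 5; t)/2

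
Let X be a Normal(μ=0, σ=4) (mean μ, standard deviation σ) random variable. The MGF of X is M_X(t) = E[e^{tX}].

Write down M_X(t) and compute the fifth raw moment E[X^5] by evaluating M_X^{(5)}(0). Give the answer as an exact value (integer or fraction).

M_X(t) = e^(8*t^2)
D^5[M](t) = 1048576*t^5*e^(8*t^2) + 655360*t^3*e^(8*t^2) + 61440*t*e^(8*t^2)

E[X^5] = D^5[M](0) = 0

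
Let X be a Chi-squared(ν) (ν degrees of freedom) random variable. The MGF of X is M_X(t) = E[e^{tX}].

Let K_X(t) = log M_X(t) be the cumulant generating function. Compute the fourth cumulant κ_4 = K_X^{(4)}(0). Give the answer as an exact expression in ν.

M_X(t) = (1 - 2*t)^(-ν/2)
K_X(t) = log M_X(t) = -ν*log(1 - 2*t)/2
dK/dt = -ν/(2*t - 1)
d^2K/dt^2 = 2*ν/(4*t^2 - 4*t + 1)
d^3K/dt^3 = -8*ν/(8*t^3 - 12*t^2 + 6*t - 1)
d^4K/dt^4 = 48*ν/(16*t^4 - 32*t^3 + 24*t^2 - 8*t + 1)

κ_4 = d^4K/dt^4 |_{t=0} = 48*ν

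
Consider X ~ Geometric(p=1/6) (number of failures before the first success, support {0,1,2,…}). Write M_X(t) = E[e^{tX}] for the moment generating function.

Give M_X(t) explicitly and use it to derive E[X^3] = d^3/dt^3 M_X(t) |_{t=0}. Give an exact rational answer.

M_X(t) = 1/(6*(1 - 5*e^(t)/6))
dM/dt = 5*e^(t)/(25*e^(2*t) - 60*e^(t) + 36)
d^2M/dt^2 = (-25*e^(2*t) - 30*e^(t))/(125*e^(3*t) - 450*e^(2*t) + 540*e^(t) - 216)
d^3M/dt^3 = (125*e^(3*t) + 600*e^(2*t) + 180*e^(t))/(625*e^(4*t) - 3000*e^(3*t) + 5400*e^(2*t) - 4320*e^(t) + 1296)

E[X^3] = d^3M/dt^3 |_{t=0} = 905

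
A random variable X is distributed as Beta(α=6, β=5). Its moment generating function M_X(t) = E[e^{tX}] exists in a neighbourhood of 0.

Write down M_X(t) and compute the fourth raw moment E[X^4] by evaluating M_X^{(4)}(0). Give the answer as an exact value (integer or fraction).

E[X^4] = M^(4)(0) = 18/143

M_X(t) = ₁F₁(6; 11; t)
M^(4)(t) = 18*₁F₁(10; 15; t)/143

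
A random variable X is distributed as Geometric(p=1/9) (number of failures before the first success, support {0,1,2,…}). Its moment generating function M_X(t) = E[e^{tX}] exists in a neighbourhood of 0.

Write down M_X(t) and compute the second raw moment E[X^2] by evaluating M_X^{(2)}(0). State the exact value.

E[X^2] = d^2M/dt^2 |_{t=0} = 136

M_X(t) = 1/(9*(1 - 8*e^(t)/9))
dM/dt = 8*e^(t)/(64*e^(2*t) - 144*e^(t) + 81)
d^2M/dt^2 = (-64*e^(2*t) - 72*e^(t))/(512*e^(3*t) - 1728*e^(2*t) + 1944*e^(t) - 729)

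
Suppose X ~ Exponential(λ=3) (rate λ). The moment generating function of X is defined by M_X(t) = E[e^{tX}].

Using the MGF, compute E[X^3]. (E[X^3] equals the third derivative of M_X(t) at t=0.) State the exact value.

M_X(t) = 3/(3 - t)
M^(3)(t) = 18/(t^4 - 12*t^3 + 54*t^2 - 108*t + 81)

E[X^3] = M^(3)(0) = 2/9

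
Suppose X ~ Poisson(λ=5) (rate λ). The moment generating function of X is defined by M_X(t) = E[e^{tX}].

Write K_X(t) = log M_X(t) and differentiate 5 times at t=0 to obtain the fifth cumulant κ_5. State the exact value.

M_X(t) = e^(5*e^(t) - 5)
K_X(t) = log M_X(t) = 5*e^(t) - 5
K^(5)(t) = 5*e^(t)

κ_5 = K^(5)(0) = 5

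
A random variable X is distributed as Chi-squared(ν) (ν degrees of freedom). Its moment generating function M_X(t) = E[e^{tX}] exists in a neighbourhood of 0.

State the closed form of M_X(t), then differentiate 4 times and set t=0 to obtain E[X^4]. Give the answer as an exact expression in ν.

E[X^4] = d^4M/dt^4 |_{t=0} = ν*(ν^3 + 12*ν^2 + 44*ν + 48)

M_X(t) = (1 - 2*t)^(-ν/2)
dM/dt = -ν/(2*t*(1 - 2*t)^(ν/2) - (1 - 2*t)^(ν/2))
d^2M/dt^2 = (ν^2 + 2*ν)/(4*t^2*(1 - 2*t)^(ν/2) - 4*t*(1 - 2*t)^(ν/2) + (1 - 2*t)^(ν/2))
d^3M/dt^3 = (-ν^3 - 6*ν^2 - 8*ν)/(8*t^3*(1 - 2*t)^(ν/2) - 12*t^2*(1 - 2*t)^(ν/2) + 6*t*(1 - 2*t)^(ν/2) - (1 - 2*t)^(ν/2))
d^4M/dt^4 = (ν^4 + 12*ν^3 + 44*ν^2 + 48*ν)/(16*t^4*(1 - 2*t)^(ν/2) - 32*t^3*(1 - 2*t)^(ν/2) + 24*t^2*(1 - 2*t)^(ν/2) - 8*t*(1 - 2*t)^(ν/2) + (1 - 2*t)^(ν/2))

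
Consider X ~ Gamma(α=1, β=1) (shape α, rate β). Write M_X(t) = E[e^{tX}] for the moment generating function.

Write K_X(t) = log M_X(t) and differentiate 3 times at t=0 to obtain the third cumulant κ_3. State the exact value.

M_X(t) = 1/(1 - t)
K_X(t) = log M_X(t) = -log(1 - t)
K^(3)(t) = -2/(t^3 - 3*t^2 + 3*t - 1)

κ_3 = K^(3)(0) = 2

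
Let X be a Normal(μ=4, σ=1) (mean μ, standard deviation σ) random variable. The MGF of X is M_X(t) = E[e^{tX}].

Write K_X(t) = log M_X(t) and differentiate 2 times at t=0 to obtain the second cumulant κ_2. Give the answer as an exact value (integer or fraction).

M_X(t) = e^(t^2/2 + 4*t)
K_X(t) = log M_X(t) = t^2/2 + 4*t
K′(t) = t + 4
K′′(t) = 1

κ_2 = K′′(0) = 1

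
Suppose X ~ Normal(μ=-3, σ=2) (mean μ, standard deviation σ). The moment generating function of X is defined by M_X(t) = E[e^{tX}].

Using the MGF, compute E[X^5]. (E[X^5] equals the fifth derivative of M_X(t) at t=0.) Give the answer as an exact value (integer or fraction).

E[X^5] = D^5[M](0) = -2043

M_X(t) = e^(2*t^2 - 3*t)
D^5[M](t) = (1024*t^5*e^(2*t^2) - 3840*t^4*e^(2*t^2) + 8320*t^3*e^(2*t^2) - 10080*t^2*e^(2*t^2) + 6900*t*e^(2*t^2) - 2043*e^(2*t^2))*e^(-3*t)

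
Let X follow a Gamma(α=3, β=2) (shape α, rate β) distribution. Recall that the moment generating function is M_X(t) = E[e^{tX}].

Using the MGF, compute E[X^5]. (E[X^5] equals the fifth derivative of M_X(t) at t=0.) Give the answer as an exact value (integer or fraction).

M_X(t) = 8/(2 - t)^3
dM/dt = 24/(t^4 - 8*t^3 + 24*t^2 - 32*t + 16)
d^2M/dt^2 = -96/(t^5 - 10*t^4 + 40*t^3 - 80*t^2 + 80*t - 32)
d^3M/dt^3 = 480/(t^6 - 12*t^5 + 60*t^4 - 160*t^3 + 240*t^2 - 192*t + 64)
d^4M/dt^4 = -2880/(t^7 - 14*t^6 + 84*t^5 - 280*t^4 + 560*t^3 - 672*t^2 + 448*t - 128)
d^5M/dt^5 = 20160/(t^8 - 16*t^7 + 112*t^6 - 448*t^5 + 1120*t^4 - 1792*t^3 + 1792*t^2 - 1024*t + 256)

E[X^5] = d^5M/dt^5 |_{t=0} = 315/4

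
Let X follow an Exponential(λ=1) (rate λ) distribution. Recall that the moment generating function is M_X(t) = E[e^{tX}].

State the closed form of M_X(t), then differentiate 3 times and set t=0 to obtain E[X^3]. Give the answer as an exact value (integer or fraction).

E[X^3] = D^3[M](0) = 6

M_X(t) = 1/(1 - t)
D^3[M](t) = 6/(t^4 - 4*t^3 + 6*t^2 - 4*t + 1)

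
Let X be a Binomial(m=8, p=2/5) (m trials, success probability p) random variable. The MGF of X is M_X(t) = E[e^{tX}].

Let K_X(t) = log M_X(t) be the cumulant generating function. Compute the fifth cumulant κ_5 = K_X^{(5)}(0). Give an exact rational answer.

κ_5 = K′′′′′(0) = -2256/3125

M_X(t) = (2*e^(t)/5 + 3/5)^8
K_X(t) = log M_X(t) = 8*log(2*e^(t)/5 + 3/5)
K′(t) = 16*e^(t)/(2*e^(t) + 3)
K′′(t) = 48*e^(t)/(4*e^(2*t) + 12*e^(t) + 9)
K′′′(t) = (-96*e^(2*t) + 144*e^(t))/(8*e^(3*t) + 36*e^(2*t) + 54*e^(t) + 27)
K′′′′(t) = (192*e^(3*t) - 1152*e^(2*t) + 432*e^(t))/(16*e^(4*t) + 96*e^(3*t) + 216*e^(2*t) + 216*e^(t) + 81)
K′′′′′(t) = (-384*e^(4*t) + 6336*e^(3*t) - 9504*e^(2*t) + 1296*e^(t))/(32*e^(5*t) + 240*e^(4*t) + 720*e^(3*t) + 1080*e^(2*t) + 810*e^(t) + 243)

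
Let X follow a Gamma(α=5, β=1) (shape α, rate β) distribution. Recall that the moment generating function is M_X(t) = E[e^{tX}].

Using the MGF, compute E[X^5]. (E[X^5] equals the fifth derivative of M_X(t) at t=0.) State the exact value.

E[X^5] = M^(5)(0) = 15120

M_X(t) = (1 - t)^(-5)
M^(5)(t) = 15120/(t^10 - 10*t^9 + 45*t^8 - 120*t^7 + 210*t^6 - 252*t^5 + 210*t^4 - 120*t^3 + 45*t^2 - 10*t + 1)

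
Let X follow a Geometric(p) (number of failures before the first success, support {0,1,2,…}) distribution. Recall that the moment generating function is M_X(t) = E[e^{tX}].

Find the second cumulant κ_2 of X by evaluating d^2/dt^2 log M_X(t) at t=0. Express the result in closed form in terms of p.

M_X(t) = p/(-(1 - p)*e^(t) + 1)
K_X(t) = log M_X(t) = log(p) - log(-(1 - p)*e^(t) + 1)
D^2[K](t) = (-p*e^(t) + e^(t))/(p^2*e^(2*t) - 2*p*e^(2*t) + 2*p*e^(t) + e^(2*t) - 2*e^(t) + 1)

κ_2 = D^2[K](0) = (1 - p)/p^2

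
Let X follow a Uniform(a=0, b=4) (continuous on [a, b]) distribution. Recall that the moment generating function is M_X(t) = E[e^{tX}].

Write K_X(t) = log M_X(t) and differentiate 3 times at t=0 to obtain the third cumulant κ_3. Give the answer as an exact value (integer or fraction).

M_X(t) = (e^(4*t) - 1)/(4*t)
K_X(t) = log M_X(t) = -log(t) + log(e^(4*t) - 1) - 2*log(2)
K^(3)(t) = (64*t^3*e^(8*t) + 64*t^3*e^(4*t) - 2*e^(12*t) + 6*e^(8*t) - 6*e^(4*t) + 2)/(t^3*e^(12*t) - 3*t^3*e^(8*t) + 3*t^3*e^(4*t) - t^3)

κ_3 = K^(3)(0) = 0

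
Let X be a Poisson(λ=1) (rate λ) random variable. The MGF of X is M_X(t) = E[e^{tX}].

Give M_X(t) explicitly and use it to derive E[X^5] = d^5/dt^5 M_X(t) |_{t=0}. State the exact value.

E[X^5] = d^5M/dt^5 |_{t=0} = 52

M_X(t) = e^(e^(t) - 1)
dM/dt = e^(-1)*e^(t)*e^(e^(t))
d^2M/dt^2 = (e^(2*t)*e^(e^(t)) + e^(t)*e^(e^(t)))*e^(-1)
d^3M/dt^3 = (e^(3*t)*e^(e^(t)) + 3*e^(2*t)*e^(e^(t)) + e^(t)*e^(e^(t)))*e^(-1)
d^4M/dt^4 = (e^(4*t)*e^(e^(t)) + 6*e^(3*t)*e^(e^(t)) + 7*e^(2*t)*e^(e^(t)) + e^(t)*e^(e^(t)))*e^(-1)
d^5M/dt^5 = (e^(5*t)*e^(e^(t)) + 10*e^(4*t)*e^(e^(t)) + 25*e^(3*t)*e^(e^(t)) + 15*e^(2*t)*e^(e^(t)) + e^(t)*e^(e^(t)))*e^(-1)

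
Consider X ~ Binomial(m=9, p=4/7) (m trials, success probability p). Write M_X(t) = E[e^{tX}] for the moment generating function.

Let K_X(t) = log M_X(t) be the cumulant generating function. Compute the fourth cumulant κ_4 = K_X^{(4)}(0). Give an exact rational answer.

κ_4 = K^(4)(0) = -2484/2401

M_X(t) = (4*e^(t)/7 + 3/7)^9
K_X(t) = log M_X(t) = 9*log(4*e^(t)/7 + 3/7)
K^(4)(t) = (1728*e^(3*t) - 5184*e^(2*t) + 972*e^(t))/(256*e^(4*t) + 768*e^(3*t) + 864*e^(2*t) + 432*e^(t) + 81)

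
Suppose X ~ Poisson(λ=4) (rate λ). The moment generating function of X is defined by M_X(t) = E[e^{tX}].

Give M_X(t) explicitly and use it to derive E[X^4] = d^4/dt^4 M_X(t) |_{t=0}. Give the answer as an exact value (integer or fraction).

M_X(t) = e^(4*e^(t) - 4)
D^4[M](t) = (256*e^(4*t)*e^(4*e^(t)) + 384*e^(3*t)*e^(4*e^(t)) + 112*e^(2*t)*e^(4*e^(t)) + 4*e^(t)*e^(4*e^(t)))*e^(-4)

E[X^4] = D^4[M](0) = 756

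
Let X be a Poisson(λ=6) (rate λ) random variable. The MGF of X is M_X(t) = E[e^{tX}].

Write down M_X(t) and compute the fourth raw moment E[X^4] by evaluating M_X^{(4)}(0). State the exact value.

M_X(t) = e^(6*e^(t) - 6)
dM/dt = 6*e^(-6)*e^(t)*e^(6*e^(t))
d^2M/dt^2 = (36*e^(2*t)*e^(6*e^(t)) + 6*e^(t)*e^(6*e^(t)))*e^(-6)
d^3M/dt^3 = (216*e^(3*t)*e^(6*e^(t)) + 108*e^(2*t)*e^(6*e^(t)) + 6*e^(t)*e^(6*e^(t)))*e^(-6)
d^4M/dt^4 = (1296*e^(4*t)*e^(6*e^(t)) + 1296*e^(3*t)*e^(6*e^(t)) + 252*e^(2*t)*e^(6*e^(t)) + 6*e^(t)*e^(6*e^(t)))*e^(-6)

E[X^4] = d^4M/dt^4 |_{t=0} = 2850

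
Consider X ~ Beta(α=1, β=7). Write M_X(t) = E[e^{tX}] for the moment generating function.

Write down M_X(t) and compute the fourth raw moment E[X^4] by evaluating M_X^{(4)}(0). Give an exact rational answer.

E[X^4] = d^4M/dt^4 |_{t=0} = 1/330

M_X(t) = ₁F₁(1; 8; t)
dM/dt = ₁F₁(2; 9; t)/8
d^2M/dt^2 = ₁F₁(3; 10; t)/36
d^3M/dt^3 = ₁F₁(4; 11; t)/120
d^4M/dt^4 = ₁F₁(5; 12; t)/330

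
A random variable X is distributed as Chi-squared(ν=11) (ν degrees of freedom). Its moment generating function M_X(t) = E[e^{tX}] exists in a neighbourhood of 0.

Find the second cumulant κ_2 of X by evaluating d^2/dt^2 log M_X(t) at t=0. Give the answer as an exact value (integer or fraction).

M_X(t) = (1 - 2*t)^(-11/2)
K_X(t) = log M_X(t) = -11*log(1 - 2*t)/2
D^2[K](t) = 22/(4*t^2 - 4*t + 1)

κ_2 = D^2[K](0) = 22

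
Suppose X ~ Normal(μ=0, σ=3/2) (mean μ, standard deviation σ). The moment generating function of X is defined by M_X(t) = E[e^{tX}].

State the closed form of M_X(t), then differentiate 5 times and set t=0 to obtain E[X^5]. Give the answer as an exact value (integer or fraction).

E[X^5] = D^5[M](0) = 0

M_X(t) = e^(9*t^2/8)
D^5[M](t) = 59049*t^5*e^(9*t^2/8)/1024 + 32805*t^3*e^(9*t^2/8)/128 + 10935*t*e^(9*t^2/8)/64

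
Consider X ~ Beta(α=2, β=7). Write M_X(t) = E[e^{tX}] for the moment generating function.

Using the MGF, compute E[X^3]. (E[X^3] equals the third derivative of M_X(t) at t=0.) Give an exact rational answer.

E[X^3] = D^3[M](0) = 4/165

M_X(t) = ₁F₁(2; 9; t)
D^3[M](t) = 4*₁F₁(5; 12; t)/165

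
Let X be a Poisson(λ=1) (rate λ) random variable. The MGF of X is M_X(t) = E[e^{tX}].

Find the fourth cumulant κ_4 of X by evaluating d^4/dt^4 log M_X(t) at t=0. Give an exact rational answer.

M_X(t) = e^(e^(t) - 1)
K_X(t) = log M_X(t) = e^(t) - 1
D^4[K](t) = e^(t)

κ_4 = D^4[K](0) = 1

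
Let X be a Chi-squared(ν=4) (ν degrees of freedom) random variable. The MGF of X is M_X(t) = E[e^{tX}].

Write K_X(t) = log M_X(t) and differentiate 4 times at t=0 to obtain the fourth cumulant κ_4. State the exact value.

M_X(t) = (1 - 2*t)^(-2)
K_X(t) = log M_X(t) = -2*log(1 - 2*t)
K′(t) = -4/(2*t - 1)
K′′(t) = 8/(4*t^2 - 4*t + 1)
K′′′(t) = -32/(8*t^3 - 12*t^2 + 6*t - 1)
K′′′′(t) = 192/(16*t^4 - 32*t^3 + 24*t^2 - 8*t + 1)

κ_4 = K′′′′(0) = 192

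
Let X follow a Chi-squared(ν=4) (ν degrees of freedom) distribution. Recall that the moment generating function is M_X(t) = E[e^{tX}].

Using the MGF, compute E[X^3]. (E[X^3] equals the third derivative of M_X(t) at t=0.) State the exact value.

M_X(t) = (1 - 2*t)^(-2)
dM/dt = -4/(8*t^3 - 12*t^2 + 6*t - 1)
d^2M/dt^2 = 24/(16*t^4 - 32*t^3 + 24*t^2 - 8*t + 1)
d^3M/dt^3 = -192/(32*t^5 - 80*t^4 + 80*t^3 - 40*t^2 + 10*t - 1)

E[X^3] = d^3M/dt^3 |_{t=0} = 192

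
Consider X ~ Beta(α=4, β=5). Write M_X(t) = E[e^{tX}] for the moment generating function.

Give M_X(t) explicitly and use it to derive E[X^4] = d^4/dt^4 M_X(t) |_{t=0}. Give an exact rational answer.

M_X(t) = ₁F₁(4; 9; t)
M′(t) = 4*₁F₁(5; 10; t)/9
M′′(t) = 2*₁F₁(6; 11; t)/9
M′′′(t) = 4*₁F₁(7; 12; t)/33
M′′′′(t) = 7*₁F₁(8; 13; t)/99

E[X^4] = M′′′′(0) = 7/99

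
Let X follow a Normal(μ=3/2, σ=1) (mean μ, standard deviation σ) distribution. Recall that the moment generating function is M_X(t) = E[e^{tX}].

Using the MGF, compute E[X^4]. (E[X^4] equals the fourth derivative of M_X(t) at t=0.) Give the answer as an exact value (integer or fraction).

E[X^4] = D^4[M](0) = 345/16

M_X(t) = e^(t^2/2 + 3*t/2)
D^4[M](t) = t^4*e^(3*t/2)*e^(t^2/2) + 6*t^3*e^(3*t/2)*e^(t^2/2) + 39*t^2*e^(3*t/2)*e^(t^2/2)/2 + 63*t*e^(3*t/2)*e^(t^2/2)/2 + 345*e^(3*t/2)*e^(t^2/2)/16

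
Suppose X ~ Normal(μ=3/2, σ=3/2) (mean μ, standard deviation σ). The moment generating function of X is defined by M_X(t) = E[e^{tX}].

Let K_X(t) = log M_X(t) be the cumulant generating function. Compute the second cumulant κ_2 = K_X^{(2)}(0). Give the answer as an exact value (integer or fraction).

κ_2 = d^2K/dt^2 |_{t=0} = 9/4

M_X(t) = e^(9*t^2/8 + 3*t/2)
K_X(t) = log M_X(t) = 9*t^2/8 + 3*t/2
dK/dt = 9*t/4 + 3/2
d^2K/dt^2 = 9/4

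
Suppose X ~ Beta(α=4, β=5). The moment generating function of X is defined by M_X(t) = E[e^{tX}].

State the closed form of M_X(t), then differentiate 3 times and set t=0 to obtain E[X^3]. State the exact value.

E[X^3] = M′′′(0) = 4/33

M_X(t) = ₁F₁(4; 9; t)
M′(t) = 4*₁F₁(5; 10; t)/9
M′′(t) = 2*₁F₁(6; 11; t)/9
M′′′(t) = 4*₁F₁(7; 12; t)/33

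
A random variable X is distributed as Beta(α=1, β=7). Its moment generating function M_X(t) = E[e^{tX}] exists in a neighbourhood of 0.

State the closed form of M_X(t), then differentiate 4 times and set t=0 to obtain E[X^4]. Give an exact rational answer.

E[X^4] = d^4M/dt^4 |_{t=0} = 1/330

M_X(t) = ₁F₁(1; 8; t)
dM/dt = ₁F₁(2; 9; t)/8
d^2M/dt^2 = ₁F₁(3; 10; t)/36
d^3M/dt^3 = ₁F₁(4; 11; t)/120
d^4M/dt^4 = ₁F₁(5; 12; t)/330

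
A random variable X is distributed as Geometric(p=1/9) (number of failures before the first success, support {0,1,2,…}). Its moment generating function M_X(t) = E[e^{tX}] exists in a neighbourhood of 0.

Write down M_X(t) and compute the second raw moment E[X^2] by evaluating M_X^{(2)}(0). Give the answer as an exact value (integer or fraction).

E[X^2] = D^2[M](0) = 136

M_X(t) = 1/(9*(1 - 8*e^(t)/9))
D^2[M](t) = (-64*e^(2*t) - 72*e^(t))/(512*e^(3*t) - 1728*e^(2*t) + 1944*e^(t) - 729)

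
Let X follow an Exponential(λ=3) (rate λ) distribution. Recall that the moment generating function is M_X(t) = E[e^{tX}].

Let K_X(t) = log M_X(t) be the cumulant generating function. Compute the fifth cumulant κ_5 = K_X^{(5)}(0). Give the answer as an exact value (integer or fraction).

M_X(t) = 3/(3 - t)
K_X(t) = log M_X(t) = -log(3 - t) + log(3)
K′(t) = -1/(t - 3)
K′′(t) = 1/(t^2 - 6*t + 9)
K′′′(t) = -2/(t^3 - 9*t^2 + 27*t - 27)
K′′′′(t) = 6/(t^4 - 12*t^3 + 54*t^2 - 108*t + 81)
K′′′′′(t) = -24/(t^5 - 15*t^4 + 90*t^3 - 270*t^2 + 405*t - 243)

κ_5 = K′′′′′(0) = 8/81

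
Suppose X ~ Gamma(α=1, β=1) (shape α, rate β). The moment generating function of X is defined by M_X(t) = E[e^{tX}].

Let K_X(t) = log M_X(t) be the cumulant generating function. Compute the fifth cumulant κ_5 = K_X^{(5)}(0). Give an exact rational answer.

κ_5 = D^5[K](0) = 24

M_X(t) = 1/(1 - t)
K_X(t) = log M_X(t) = -log(1 - t)
D^5[K](t) = -24/(t^5 - 5*t^4 + 10*t^3 - 10*t^2 + 5*t - 1)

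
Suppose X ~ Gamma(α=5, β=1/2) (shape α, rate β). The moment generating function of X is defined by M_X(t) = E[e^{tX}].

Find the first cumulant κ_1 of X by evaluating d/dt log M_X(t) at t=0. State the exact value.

M_X(t) = 1/(32*(1/2 - t)^5)
K_X(t) = log M_X(t) = -5*log(1/2 - t) - 5*log(2)
K^(1)(t) = -10/(2*t - 1)

κ_1 = K^(1)(0) = 10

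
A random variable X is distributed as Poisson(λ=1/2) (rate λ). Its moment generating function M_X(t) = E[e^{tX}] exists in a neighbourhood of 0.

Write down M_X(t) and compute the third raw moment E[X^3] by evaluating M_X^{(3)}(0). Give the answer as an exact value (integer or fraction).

E[X^3] = D^3[M](0) = 11/8

M_X(t) = e^(e^(t)/2 - 1/2)
D^3[M](t) = (e^(3*t)*e^(e^(t)/2) + 6*e^(2*t)*e^(e^(t)/2) + 4*e^(t)*e^(e^(t)/2))*e^(-1/2)/8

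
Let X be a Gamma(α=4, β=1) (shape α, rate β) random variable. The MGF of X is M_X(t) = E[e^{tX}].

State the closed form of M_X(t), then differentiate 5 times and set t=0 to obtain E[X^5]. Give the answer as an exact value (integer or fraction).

M_X(t) = (1 - t)^(-4)
D^5[M](t) = -6720/(t^9 - 9*t^8 + 36*t^7 - 84*t^6 + 126*t^5 - 126*t^4 + 84*t^3 - 36*t^2 + 9*t - 1)

E[X^5] = D^5[M](0) = 6720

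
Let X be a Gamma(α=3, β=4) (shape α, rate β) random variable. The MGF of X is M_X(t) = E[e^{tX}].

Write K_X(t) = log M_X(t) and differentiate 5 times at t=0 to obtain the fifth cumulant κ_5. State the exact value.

M_X(t) = 64/(4 - t)^3
K_X(t) = log M_X(t) = -3*log(4 - t) + 6*log(2)
dK/dt = -3/(t - 4)
d^2K/dt^2 = 3/(t^2 - 8*t + 16)
d^3K/dt^3 = -6/(t^3 - 12*t^2 + 48*t - 64)
d^4K/dt^4 = 18/(t^4 - 16*t^3 + 96*t^2 - 256*t + 256)
d^5K/dt^5 = -72/(t^5 - 20*t^4 + 160*t^3 - 640*t^2 + 1280*t - 1024)

κ_5 = d^5K/dt^5 |_{t=0} = 9/128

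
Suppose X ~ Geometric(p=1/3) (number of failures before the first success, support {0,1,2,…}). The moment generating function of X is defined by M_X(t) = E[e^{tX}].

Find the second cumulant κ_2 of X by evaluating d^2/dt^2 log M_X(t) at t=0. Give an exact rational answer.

M_X(t) = 1/(3*(1 - 2*e^(t)/3))
K_X(t) = log M_X(t) = -log(1 - 2*e^(t)/3) - log(3)
dK/dt = -2*e^(t)/(2*e^(t) - 3)
d^2K/dt^2 = 6*e^(t)/(4*e^(2*t) - 12*e^(t) + 9)

κ_2 = d^2K/dt^2 |_{t=0} = 6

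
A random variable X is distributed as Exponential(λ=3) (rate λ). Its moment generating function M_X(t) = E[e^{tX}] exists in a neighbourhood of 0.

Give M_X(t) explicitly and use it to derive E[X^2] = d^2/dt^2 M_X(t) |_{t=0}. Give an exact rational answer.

E[X^2] = M^(2)(0) = 2/9

M_X(t) = 3/(3 - t)
M^(2)(t) = -6/(t^3 - 9*t^2 + 27*t - 27)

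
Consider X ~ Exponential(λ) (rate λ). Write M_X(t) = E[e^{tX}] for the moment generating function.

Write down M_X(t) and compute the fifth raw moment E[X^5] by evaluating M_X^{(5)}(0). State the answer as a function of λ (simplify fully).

M_X(t) = λ/(λ - t)
dM/dt = λ/(λ^2 - 2*λ*t + t^2)
d^2M/dt^2 = -2*λ/(-λ^3 + 3*λ^2*t - 3*λ*t^2 + t^3)
d^3M/dt^3 = 6*λ/(λ^4 - 4*λ^3*t + 6*λ^2*t^2 - 4*λ*t^3 + t^4)
d^4M/dt^4 = -24*λ/(-λ^5 + 5*λ^4*t - 10*λ^3*t^2 + 10*λ^2*t^3 - 5*λ*t^4 + t^5)
d^5M/dt^5 = 120*λ/(λ^6 - 6*λ^5*t + 15*λ^4*t^2 - 20*λ^3*t^3 + 15*λ^2*t^4 - 6*λ*t^5 + t^6)

E[X^5] = d^5M/dt^5 |_{t=0} = 120/λ^5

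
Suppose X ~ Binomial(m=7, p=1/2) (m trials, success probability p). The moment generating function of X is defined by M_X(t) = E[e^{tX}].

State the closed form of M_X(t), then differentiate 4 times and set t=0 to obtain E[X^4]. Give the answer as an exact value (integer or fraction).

M_X(t) = (e^(t)/2 + 1/2)^7
dM/dt = 7*e^(7*t)/128 + 21*e^(6*t)/64 + 105*e^(5*t)/128 + 35*e^(4*t)/32 + 105*e^(3*t)/128 + 21*e^(2*t)/64 + 7*e^(t)/128
d^2M/dt^2 = 49*e^(7*t)/128 + 63*e^(6*t)/32 + 525*e^(5*t)/128 + 35*e^(4*t)/8 + 315*e^(3*t)/128 + 21*e^(2*t)/32 + 7*e^(t)/128
d^3M/dt^3 = 343*e^(7*t)/128 + 189*e^(6*t)/16 + 2625*e^(5*t)/128 + 35*e^(4*t)/2 + 945*e^(3*t)/128 + 21*e^(2*t)/16 + 7*e^(t)/128
d^4M/dt^4 = 2401*e^(7*t)/128 + 567*e^(6*t)/8 + 13125*e^(5*t)/128 + 70*e^(4*t) + 2835*e^(3*t)/128 + 21*e^(2*t)/8 + 7*e^(t)/128

E[X^4] = d^4M/dt^4 |_{t=0} = 287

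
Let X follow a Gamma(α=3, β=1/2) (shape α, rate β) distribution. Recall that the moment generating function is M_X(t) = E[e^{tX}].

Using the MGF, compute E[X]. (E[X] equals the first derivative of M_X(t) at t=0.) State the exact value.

M_X(t) = 1/(8*(1/2 - t)^3)
M^(1)(t) = 6/(16*t^4 - 32*t^3 + 24*t^2 - 8*t + 1)

E[X] = M^(1)(0) = 6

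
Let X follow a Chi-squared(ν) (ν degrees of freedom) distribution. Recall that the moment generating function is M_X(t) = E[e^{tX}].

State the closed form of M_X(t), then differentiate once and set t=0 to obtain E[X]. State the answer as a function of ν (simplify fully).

E[X] = M′(0) = ν

M_X(t) = (1 - 2*t)^(-ν/2)
M′(t) = -ν/(2*t*(1 - 2*t)^(ν/2) - (1 - 2*t)^(ν/2))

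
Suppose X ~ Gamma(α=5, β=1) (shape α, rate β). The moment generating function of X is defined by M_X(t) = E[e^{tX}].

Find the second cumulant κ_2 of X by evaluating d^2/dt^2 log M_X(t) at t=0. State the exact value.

κ_2 = K^(2)(0) = 5

M_X(t) = (1 - t)^(-5)
K_X(t) = log M_X(t) = -5*log(1 - t)
K^(2)(t) = 5/(t^2 - 2*t + 1)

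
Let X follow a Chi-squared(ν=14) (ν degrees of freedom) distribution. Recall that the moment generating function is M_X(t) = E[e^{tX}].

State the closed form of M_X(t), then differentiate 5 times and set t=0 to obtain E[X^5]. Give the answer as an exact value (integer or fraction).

M_X(t) = (1 - 2*t)^(-7)
dM/dt = 14/(256*t^8 - 1024*t^7 + 1792*t^6 - 1792*t^5 + 1120*t^4 - 448*t^3 + 112*t^2 - 16*t + 1)
d^2M/dt^2 = -224/(512*t^9 - 2304*t^8 + 4608*t^7 - 5376*t^6 + 4032*t^5 - 2016*t^4 + 672*t^3 - 144*t^2 + 18*t - 1)
d^3M/dt^3 = 4032/(1024*t^10 - 5120*t^9 + 11520*t^8 - 15360*t^7 + 13440*t^6 - 8064*t^5 + 3360*t^4 - 960*t^3 + 180*t^2 - 20*t + 1)
d^4M/dt^4 = -80640/(2048*t^11 - 11264*t^10 + 28160*t^9 - 42240*t^8 + 42240*t^7 - 29568*t^6 + 14784*t^5 - 5280*t^4 + 1320*t^3 - 220*t^2 + 22*t - 1)
d^5M/dt^5 = 1774080/(4096*t^12 - 24576*t^11 + 67584*t^10 - 112640*t^9 + 126720*t^8 - 101376*t^7 + 59136*t^6 - 25344*t^5 + 7920*t^4 - 1760*t^3 + 264*t^2 - 24*t + 1)

E[X^5] = d^5M/dt^5 |_{t=0} = 1774080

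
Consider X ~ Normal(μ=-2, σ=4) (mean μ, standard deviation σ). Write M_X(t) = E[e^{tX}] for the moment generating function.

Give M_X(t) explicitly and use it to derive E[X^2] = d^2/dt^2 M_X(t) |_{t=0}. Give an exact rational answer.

E[X^2] = M^(2)(0) = 20

M_X(t) = e^(8*t^2 - 2*t)
M^(2)(t) = (256*t^2*e^(8*t^2) - 64*t*e^(8*t^2) + 20*e^(8*t^2))*e^(-2*t)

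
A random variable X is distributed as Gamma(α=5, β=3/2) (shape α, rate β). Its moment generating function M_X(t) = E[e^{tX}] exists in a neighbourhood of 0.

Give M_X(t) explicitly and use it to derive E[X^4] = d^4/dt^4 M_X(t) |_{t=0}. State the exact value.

E[X^4] = M′′′′(0) = 8960/27

M_X(t) = 243/(32*(3/2 - t)^5)
M′(t) = 2430/(64*t^6 - 576*t^5 + 2160*t^4 - 4320*t^3 + 4860*t^2 - 2916*t + 729)
M′′(t) = -29160/(128*t^7 - 1344*t^6 + 6048*t^5 - 15120*t^4 + 22680*t^3 - 20412*t^2 + 10206*t - 2187)
M′′′(t) = 408240/(256*t^8 - 3072*t^7 + 16128*t^6 - 48384*t^5 + 90720*t^4 - 108864*t^3 + 81648*t^2 - 34992*t + 6561)
M′′′′(t) = -6531840/(512*t^9 - 6912*t^8 + 41472*t^7 - 145152*t^6 + 326592*t^5 - 489888*t^4 + 489888*t^3 - 314928*t^2 + 118098*t - 19683)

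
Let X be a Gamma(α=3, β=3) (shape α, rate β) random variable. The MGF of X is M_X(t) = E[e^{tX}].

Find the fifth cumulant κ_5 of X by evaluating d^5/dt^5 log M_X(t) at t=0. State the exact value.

κ_5 = K′′′′′(0) = 8/27

M_X(t) = 27/(3 - t)^3
K_X(t) = log M_X(t) = -3*log(3 - t) + 3*log(3)
K′(t) = -3/(t - 3)
K′′(t) = 3/(t^2 - 6*t + 9)
K′′′(t) = -6/(t^3 - 9*t^2 + 27*t - 27)
K′′′′(t) = 18/(t^4 - 12*t^3 + 54*t^2 - 108*t + 81)
K′′′′′(t) = -72/(t^5 - 15*t^4 + 90*t^3 - 270*t^2 + 405*t - 243)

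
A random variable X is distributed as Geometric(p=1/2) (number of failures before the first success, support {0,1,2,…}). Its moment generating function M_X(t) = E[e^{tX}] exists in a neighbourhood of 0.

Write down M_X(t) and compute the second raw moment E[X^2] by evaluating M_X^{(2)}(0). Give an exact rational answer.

M_X(t) = 1/(2*(1 - e^(t)/2))
D^2[M](t) = (-e^(2*t) - 2*e^(t))/(e^(3*t) - 6*e^(2*t) + 12*e^(t) - 8)

E[X^2] = D^2[M](0) = 3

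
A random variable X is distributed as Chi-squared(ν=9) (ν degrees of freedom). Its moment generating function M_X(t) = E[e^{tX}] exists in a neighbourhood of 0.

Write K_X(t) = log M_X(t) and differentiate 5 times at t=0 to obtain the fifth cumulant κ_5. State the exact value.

κ_5 = K′′′′′(0) = 3456

M_X(t) = (1 - 2*t)^(-9/2)
K_X(t) = log M_X(t) = -9*log(1 - 2*t)/2
K′(t) = -9/(2*t - 1)
K′′(t) = 18/(4*t^2 - 4*t + 1)
K′′′(t) = -72/(8*t^3 - 12*t^2 + 6*t - 1)
K′′′′(t) = 432/(16*t^4 - 32*t^3 + 24*t^2 - 8*t + 1)
K′′′′′(t) = -3456/(32*t^5 - 80*t^4 + 80*t^3 - 40*t^2 + 10*t - 1)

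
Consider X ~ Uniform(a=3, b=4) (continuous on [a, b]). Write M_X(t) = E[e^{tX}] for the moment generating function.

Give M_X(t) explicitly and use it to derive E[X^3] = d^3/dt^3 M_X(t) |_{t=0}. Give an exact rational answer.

M_X(t) = (e^(4*t) - e^(3*t))/t
M^(3)(t) = (64*t^3*e^(4*t) - 27*t^3*e^(3*t) - 48*t^2*e^(4*t) + 27*t^2*e^(3*t) + 24*t*e^(4*t) - 18*t*e^(3*t) - 6*e^(4*t) + 6*e^(3*t))/t^4

E[X^3] = M^(3)(0) = 175/4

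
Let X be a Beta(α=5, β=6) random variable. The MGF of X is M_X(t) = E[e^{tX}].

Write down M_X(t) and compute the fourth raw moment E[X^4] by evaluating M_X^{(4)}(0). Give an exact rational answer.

E[X^4] = d^4M/dt^4 |_{t=0} = 10/143

M_X(t) = ₁F₁(5; 11; t)
dM/dt = 5*₁F₁(6; 12; t)/11
d^2M/dt^2 = 5*₁F₁(7; 13; t)/22
d^3M/dt^3 = 35*₁F₁(8; 14; t)/286
d^4M/dt^4 = 10*₁F₁(9; 15; t)/143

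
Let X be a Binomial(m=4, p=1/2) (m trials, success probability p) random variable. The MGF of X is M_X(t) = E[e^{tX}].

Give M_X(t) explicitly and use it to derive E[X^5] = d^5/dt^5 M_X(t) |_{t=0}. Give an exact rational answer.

E[X^5] = D^5[M](0) = 137

M_X(t) = (e^(t)/2 + 1/2)^4
D^5[M](t) = 64*e^(4*t) + 243*e^(3*t)/4 + 12*e^(2*t) + e^(t)/4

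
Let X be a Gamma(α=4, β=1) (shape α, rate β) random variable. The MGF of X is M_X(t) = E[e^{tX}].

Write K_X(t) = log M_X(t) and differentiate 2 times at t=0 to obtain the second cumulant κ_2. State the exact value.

M_X(t) = (1 - t)^(-4)
K_X(t) = log M_X(t) = -4*log(1 - t)
D^2[K](t) = 4/(t^2 - 2*t + 1)

κ_2 = D^2[K](0) = 4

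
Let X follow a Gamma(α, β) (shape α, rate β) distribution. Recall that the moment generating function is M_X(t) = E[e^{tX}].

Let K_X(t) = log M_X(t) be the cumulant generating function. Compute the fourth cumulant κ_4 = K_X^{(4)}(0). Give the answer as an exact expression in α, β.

M_X(t) = (β/(β - t))^α
K_X(t) = log M_X(t) = α*(log(β) - log(β - t))
D^4[K](t) = 6*α/(β^4 - 4*β^3*t + 6*β^2*t^2 - 4*β*t^3 + t^4)

κ_4 = D^4[K](0) = 6*α/β^4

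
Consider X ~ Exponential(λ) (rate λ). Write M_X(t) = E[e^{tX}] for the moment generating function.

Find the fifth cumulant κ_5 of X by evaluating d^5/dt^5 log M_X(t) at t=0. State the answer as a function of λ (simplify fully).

M_X(t) = λ/(λ - t)
K_X(t) = log M_X(t) = log(λ) - log(λ - t)
K^(5)(t) = -24/(-λ^5 + 5*λ^4*t - 10*λ^3*t^2 + 10*λ^2*t^3 - 5*λ*t^4 + t^5)

κ_5 = K^(5)(0) = 24/λ^5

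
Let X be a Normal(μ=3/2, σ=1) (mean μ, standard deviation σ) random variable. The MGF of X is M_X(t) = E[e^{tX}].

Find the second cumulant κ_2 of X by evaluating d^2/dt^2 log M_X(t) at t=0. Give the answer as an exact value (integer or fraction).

κ_2 = K′′(0) = 1

M_X(t) = e^(t^2/2 + 3*t/2)
K_X(t) = log M_X(t) = t^2/2 + 3*t/2
K′(t) = t + 3/2
K′′(t) = 1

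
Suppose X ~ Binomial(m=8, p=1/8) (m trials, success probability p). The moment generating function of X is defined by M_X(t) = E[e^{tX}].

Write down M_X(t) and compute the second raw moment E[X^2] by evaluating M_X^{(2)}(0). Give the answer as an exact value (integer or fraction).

M_X(t) = (e^(t)/8 + 7/8)^8

E[X^2] = M^(2)(0) = 15/8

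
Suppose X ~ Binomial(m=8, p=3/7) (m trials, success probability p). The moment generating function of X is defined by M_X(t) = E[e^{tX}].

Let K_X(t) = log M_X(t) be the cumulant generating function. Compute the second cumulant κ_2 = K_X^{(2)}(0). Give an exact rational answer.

κ_2 = K′′(0) = 96/49

M_X(t) = (3*e^(t)/7 + 4/7)^8
K_X(t) = log M_X(t) = 8*log(3*e^(t)/7 + 4/7)
K′(t) = 24*e^(t)/(3*e^(t) + 4)
K′′(t) = 96*e^(t)/(9*e^(2*t) + 24*e^(t) + 16)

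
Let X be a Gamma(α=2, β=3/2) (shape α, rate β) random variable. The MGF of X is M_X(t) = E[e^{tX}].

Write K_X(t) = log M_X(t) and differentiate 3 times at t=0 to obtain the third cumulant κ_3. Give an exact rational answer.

M_X(t) = 9/(4*(3/2 - t)^2)
K_X(t) = log M_X(t) = -2*log(3/2 - t) - 2*log(2) + 2*log(3)
K^(3)(t) = -32/(8*t^3 - 36*t^2 + 54*t - 27)

κ_3 = K^(3)(0) = 32/27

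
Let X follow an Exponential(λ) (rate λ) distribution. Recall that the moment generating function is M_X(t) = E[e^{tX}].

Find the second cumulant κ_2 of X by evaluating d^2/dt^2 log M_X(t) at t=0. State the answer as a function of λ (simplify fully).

M_X(t) = λ/(λ - t)
K_X(t) = log M_X(t) = log(λ) - log(λ - t)
D^2[K](t) = 1/(λ^2 - 2*λ*t + t^2)

κ_2 = D^2[K](0) = λ^(-2)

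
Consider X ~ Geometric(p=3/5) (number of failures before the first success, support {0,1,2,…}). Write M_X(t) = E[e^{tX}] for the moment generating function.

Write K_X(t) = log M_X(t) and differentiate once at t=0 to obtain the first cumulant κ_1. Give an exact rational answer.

M_X(t) = 3/(5*(1 - 2*e^(t)/5))
K_X(t) = log M_X(t) = -log(1 - 2*e^(t)/5) - log(5) + log(3)
dK/dt = -2*e^(t)/(2*e^(t) - 5)

κ_1 = dK/dt |_{t=0} = 2/3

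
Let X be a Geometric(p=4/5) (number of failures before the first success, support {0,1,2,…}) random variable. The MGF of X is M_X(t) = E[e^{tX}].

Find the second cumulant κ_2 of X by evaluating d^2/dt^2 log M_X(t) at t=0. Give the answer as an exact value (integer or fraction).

M_X(t) = 4/(5*(1 - e^(t)/5))
K_X(t) = log M_X(t) = -log(1 - e^(t)/5) - log(5) + 2*log(2)
D^2[K](t) = 5*e^(t)/(e^(2*t) - 10*e^(t) + 25)

κ_2 = D^2[K](0) = 5/16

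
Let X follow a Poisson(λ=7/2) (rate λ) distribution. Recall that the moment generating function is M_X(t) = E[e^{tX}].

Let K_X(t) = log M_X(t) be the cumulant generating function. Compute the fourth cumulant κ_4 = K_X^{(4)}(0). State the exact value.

M_X(t) = e^(7*e^(t)/2 - 7/2)
K_X(t) = log M_X(t) = 7*e^(t)/2 - 7/2
D^4[K](t) = 7*e^(t)/2

κ_4 = D^4[K](0) = 7/2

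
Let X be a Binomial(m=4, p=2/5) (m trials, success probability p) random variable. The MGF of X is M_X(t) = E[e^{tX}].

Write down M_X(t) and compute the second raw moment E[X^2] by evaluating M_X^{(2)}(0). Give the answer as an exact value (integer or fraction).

E[X^2] = M′′(0) = 88/25

M_X(t) = (2*e^(t)/5 + 3/5)^4
M′(t) = 64*e^(4*t)/625 + 288*e^(3*t)/625 + 432*e^(2*t)/625 + 216*e^(t)/625
M′′(t) = 256*e^(4*t)/625 + 864*e^(3*t)/625 + 864*e^(2*t)/625 + 216*e^(t)/625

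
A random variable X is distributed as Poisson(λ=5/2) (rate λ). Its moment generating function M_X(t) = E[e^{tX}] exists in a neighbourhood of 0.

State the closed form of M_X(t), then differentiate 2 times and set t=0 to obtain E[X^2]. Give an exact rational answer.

M_X(t) = e^(5*e^(t)/2 - 5/2)
M′(t) = 5*e^(-5/2)*e^(t)*e^(5*e^(t)/2)/2
M′′(t) = (25*e^(2*t)*e^(5*e^(t)/2) + 10*e^(t)*e^(5*e^(t)/2))*e^(-5/2)/4

E[X^2] = M′′(0) = 35/4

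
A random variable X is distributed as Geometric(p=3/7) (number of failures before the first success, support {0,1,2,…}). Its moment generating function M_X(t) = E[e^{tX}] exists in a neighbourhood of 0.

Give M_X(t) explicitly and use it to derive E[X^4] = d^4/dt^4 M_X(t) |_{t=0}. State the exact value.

E[X^4] = M^(4)(0) = 5060/27

M_X(t) = 3/(7*(1 - 4*e^(t)/7))
M^(4)(t) = (-768*e^(4*t) - 14784*e^(3*t) - 25872*e^(2*t) - 4116*e^(t))/(1024*e^(5*t) - 8960*e^(4*t) + 31360*e^(3*t) - 54880*e^(2*t) + 48020*e^(t) - 16807)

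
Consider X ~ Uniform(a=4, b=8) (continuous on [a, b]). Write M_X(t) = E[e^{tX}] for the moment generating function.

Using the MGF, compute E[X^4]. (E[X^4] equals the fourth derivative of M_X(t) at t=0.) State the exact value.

M_X(t) = (e^(8*t) - e^(4*t))/(4*t)
M′(t) = (8*t*e^(8*t) - 4*t*e^(4*t) - e^(8*t) + e^(4*t))/(4*t^2)
M′′(t) = (32*t^2*e^(8*t) - 8*t^2*e^(4*t) - 8*t*e^(8*t) + 4*t*e^(4*t) + e^(8*t) - e^(4*t))/(2*t^3)
M′′′(t) = (256*t^3*e^(8*t) - 32*t^3*e^(4*t) - 96*t^2*e^(8*t) + 24*t^2*e^(4*t) + 24*t*e^(8*t) - 12*t*e^(4*t) - 3*e^(8*t) + 3*e^(4*t))/(2*t^4)

E[X^4] = M′′′′(0) = 7936/5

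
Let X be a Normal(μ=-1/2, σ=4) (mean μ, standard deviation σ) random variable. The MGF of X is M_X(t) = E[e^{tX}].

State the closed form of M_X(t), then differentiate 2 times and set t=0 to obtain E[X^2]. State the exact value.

E[X^2] = D^2[M](0) = 65/4

M_X(t) = e^(8*t^2 - t/2)
D^2[M](t) = (1024*t^2*e^(8*t^2) - 64*t*e^(8*t^2) + 65*e^(8*t^2))*e^(-t/2)/4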